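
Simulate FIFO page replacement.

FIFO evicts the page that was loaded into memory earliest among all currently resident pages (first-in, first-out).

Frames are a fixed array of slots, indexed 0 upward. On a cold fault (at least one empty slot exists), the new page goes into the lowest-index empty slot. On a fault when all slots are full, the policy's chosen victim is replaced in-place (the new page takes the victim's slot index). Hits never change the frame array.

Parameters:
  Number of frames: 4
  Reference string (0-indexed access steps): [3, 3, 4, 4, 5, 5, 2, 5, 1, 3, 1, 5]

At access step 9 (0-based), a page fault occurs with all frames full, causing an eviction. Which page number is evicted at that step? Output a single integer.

Answer: 4

Derivation:
Step 0: ref 3 -> FAULT, frames=[3,-,-,-]
Step 1: ref 3 -> HIT, frames=[3,-,-,-]
Step 2: ref 4 -> FAULT, frames=[3,4,-,-]
Step 3: ref 4 -> HIT, frames=[3,4,-,-]
Step 4: ref 5 -> FAULT, frames=[3,4,5,-]
Step 5: ref 5 -> HIT, frames=[3,4,5,-]
Step 6: ref 2 -> FAULT, frames=[3,4,5,2]
Step 7: ref 5 -> HIT, frames=[3,4,5,2]
Step 8: ref 1 -> FAULT, evict 3, frames=[1,4,5,2]
Step 9: ref 3 -> FAULT, evict 4, frames=[1,3,5,2]
At step 9: evicted page 4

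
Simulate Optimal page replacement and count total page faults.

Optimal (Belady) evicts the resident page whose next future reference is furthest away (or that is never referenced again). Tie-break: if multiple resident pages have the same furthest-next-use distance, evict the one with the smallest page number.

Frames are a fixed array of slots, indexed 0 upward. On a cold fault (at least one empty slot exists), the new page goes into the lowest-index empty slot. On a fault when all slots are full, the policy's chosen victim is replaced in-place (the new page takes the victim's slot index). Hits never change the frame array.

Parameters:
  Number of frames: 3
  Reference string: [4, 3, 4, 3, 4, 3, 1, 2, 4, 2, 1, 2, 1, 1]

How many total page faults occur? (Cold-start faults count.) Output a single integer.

Answer: 4

Derivation:
Step 0: ref 4 → FAULT, frames=[4,-,-]
Step 1: ref 3 → FAULT, frames=[4,3,-]
Step 2: ref 4 → HIT, frames=[4,3,-]
Step 3: ref 3 → HIT, frames=[4,3,-]
Step 4: ref 4 → HIT, frames=[4,3,-]
Step 5: ref 3 → HIT, frames=[4,3,-]
Step 6: ref 1 → FAULT, frames=[4,3,1]
Step 7: ref 2 → FAULT (evict 3), frames=[4,2,1]
Step 8: ref 4 → HIT, frames=[4,2,1]
Step 9: ref 2 → HIT, frames=[4,2,1]
Step 10: ref 1 → HIT, frames=[4,2,1]
Step 11: ref 2 → HIT, frames=[4,2,1]
Step 12: ref 1 → HIT, frames=[4,2,1]
Step 13: ref 1 → HIT, frames=[4,2,1]
Total faults: 4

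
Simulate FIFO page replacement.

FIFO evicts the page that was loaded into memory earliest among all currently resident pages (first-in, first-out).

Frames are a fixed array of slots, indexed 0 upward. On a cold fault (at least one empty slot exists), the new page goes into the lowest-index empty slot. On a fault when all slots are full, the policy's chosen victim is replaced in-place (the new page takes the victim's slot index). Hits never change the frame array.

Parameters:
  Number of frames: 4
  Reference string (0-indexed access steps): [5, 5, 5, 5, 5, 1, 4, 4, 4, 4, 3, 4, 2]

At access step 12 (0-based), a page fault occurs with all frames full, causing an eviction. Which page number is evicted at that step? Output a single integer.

Answer: 5

Derivation:
Step 0: ref 5 -> FAULT, frames=[5,-,-,-]
Step 1: ref 5 -> HIT, frames=[5,-,-,-]
Step 2: ref 5 -> HIT, frames=[5,-,-,-]
Step 3: ref 5 -> HIT, frames=[5,-,-,-]
Step 4: ref 5 -> HIT, frames=[5,-,-,-]
Step 5: ref 1 -> FAULT, frames=[5,1,-,-]
Step 6: ref 4 -> FAULT, frames=[5,1,4,-]
Step 7: ref 4 -> HIT, frames=[5,1,4,-]
Step 8: ref 4 -> HIT, frames=[5,1,4,-]
Step 9: ref 4 -> HIT, frames=[5,1,4,-]
Step 10: ref 3 -> FAULT, frames=[5,1,4,3]
Step 11: ref 4 -> HIT, frames=[5,1,4,3]
Step 12: ref 2 -> FAULT, evict 5, frames=[2,1,4,3]
At step 12: evicted page 5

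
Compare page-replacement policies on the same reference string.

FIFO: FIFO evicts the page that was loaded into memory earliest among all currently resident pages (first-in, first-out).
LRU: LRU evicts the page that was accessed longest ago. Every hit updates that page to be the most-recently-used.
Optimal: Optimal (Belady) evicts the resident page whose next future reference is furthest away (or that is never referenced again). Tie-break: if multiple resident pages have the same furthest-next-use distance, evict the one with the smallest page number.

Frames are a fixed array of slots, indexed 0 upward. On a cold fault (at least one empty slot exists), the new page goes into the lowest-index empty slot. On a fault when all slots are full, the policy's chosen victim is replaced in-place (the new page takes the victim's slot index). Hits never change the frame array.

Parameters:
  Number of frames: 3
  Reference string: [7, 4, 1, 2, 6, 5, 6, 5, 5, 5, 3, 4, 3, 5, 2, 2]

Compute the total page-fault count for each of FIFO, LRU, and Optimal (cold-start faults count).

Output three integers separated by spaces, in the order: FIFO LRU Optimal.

Answer: 9 9 8

Derivation:
--- FIFO ---
  step 0: ref 7 -> FAULT, frames=[7,-,-] (faults so far: 1)
  step 1: ref 4 -> FAULT, frames=[7,4,-] (faults so far: 2)
  step 2: ref 1 -> FAULT, frames=[7,4,1] (faults so far: 3)
  step 3: ref 2 -> FAULT, evict 7, frames=[2,4,1] (faults so far: 4)
  step 4: ref 6 -> FAULT, evict 4, frames=[2,6,1] (faults so far: 5)
  step 5: ref 5 -> FAULT, evict 1, frames=[2,6,5] (faults so far: 6)
  step 6: ref 6 -> HIT, frames=[2,6,5] (faults so far: 6)
  step 7: ref 5 -> HIT, frames=[2,6,5] (faults so far: 6)
  step 8: ref 5 -> HIT, frames=[2,6,5] (faults so far: 6)
  step 9: ref 5 -> HIT, frames=[2,6,5] (faults so far: 6)
  step 10: ref 3 -> FAULT, evict 2, frames=[3,6,5] (faults so far: 7)
  step 11: ref 4 -> FAULT, evict 6, frames=[3,4,5] (faults so far: 8)
  step 12: ref 3 -> HIT, frames=[3,4,5] (faults so far: 8)
  step 13: ref 5 -> HIT, frames=[3,4,5] (faults so far: 8)
  step 14: ref 2 -> FAULT, evict 5, frames=[3,4,2] (faults so far: 9)
  step 15: ref 2 -> HIT, frames=[3,4,2] (faults so far: 9)
  FIFO total faults: 9
--- LRU ---
  step 0: ref 7 -> FAULT, frames=[7,-,-] (faults so far: 1)
  step 1: ref 4 -> FAULT, frames=[7,4,-] (faults so far: 2)
  step 2: ref 1 -> FAULT, frames=[7,4,1] (faults so far: 3)
  step 3: ref 2 -> FAULT, evict 7, frames=[2,4,1] (faults so far: 4)
  step 4: ref 6 -> FAULT, evict 4, frames=[2,6,1] (faults so far: 5)
  step 5: ref 5 -> FAULT, evict 1, frames=[2,6,5] (faults so far: 6)
  step 6: ref 6 -> HIT, frames=[2,6,5] (faults so far: 6)
  step 7: ref 5 -> HIT, frames=[2,6,5] (faults so far: 6)
  step 8: ref 5 -> HIT, frames=[2,6,5] (faults so far: 6)
  step 9: ref 5 -> HIT, frames=[2,6,5] (faults so far: 6)
  step 10: ref 3 -> FAULT, evict 2, frames=[3,6,5] (faults so far: 7)
  step 11: ref 4 -> FAULT, evict 6, frames=[3,4,5] (faults so far: 8)
  step 12: ref 3 -> HIT, frames=[3,4,5] (faults so far: 8)
  step 13: ref 5 -> HIT, frames=[3,4,5] (faults so far: 8)
  step 14: ref 2 -> FAULT, evict 4, frames=[3,2,5] (faults so far: 9)
  step 15: ref 2 -> HIT, frames=[3,2,5] (faults so far: 9)
  LRU total faults: 9
--- Optimal ---
  step 0: ref 7 -> FAULT, frames=[7,-,-] (faults so far: 1)
  step 1: ref 4 -> FAULT, frames=[7,4,-] (faults so far: 2)
  step 2: ref 1 -> FAULT, frames=[7,4,1] (faults so far: 3)
  step 3: ref 2 -> FAULT, evict 1, frames=[7,4,2] (faults so far: 4)
  step 4: ref 6 -> FAULT, evict 7, frames=[6,4,2] (faults so far: 5)
  step 5: ref 5 -> FAULT, evict 2, frames=[6,4,5] (faults so far: 6)
  step 6: ref 6 -> HIT, frames=[6,4,5] (faults so far: 6)
  step 7: ref 5 -> HIT, frames=[6,4,5] (faults so far: 6)
  step 8: ref 5 -> HIT, frames=[6,4,5] (faults so far: 6)
  step 9: ref 5 -> HIT, frames=[6,4,5] (faults so far: 6)
  step 10: ref 3 -> FAULT, evict 6, frames=[3,4,5] (faults so far: 7)
  step 11: ref 4 -> HIT, frames=[3,4,5] (faults so far: 7)
  step 12: ref 3 -> HIT, frames=[3,4,5] (faults so far: 7)
  step 13: ref 5 -> HIT, frames=[3,4,5] (faults so far: 7)
  step 14: ref 2 -> FAULT, evict 3, frames=[2,4,5] (faults so far: 8)
  step 15: ref 2 -> HIT, frames=[2,4,5] (faults so far: 8)
  Optimal total faults: 8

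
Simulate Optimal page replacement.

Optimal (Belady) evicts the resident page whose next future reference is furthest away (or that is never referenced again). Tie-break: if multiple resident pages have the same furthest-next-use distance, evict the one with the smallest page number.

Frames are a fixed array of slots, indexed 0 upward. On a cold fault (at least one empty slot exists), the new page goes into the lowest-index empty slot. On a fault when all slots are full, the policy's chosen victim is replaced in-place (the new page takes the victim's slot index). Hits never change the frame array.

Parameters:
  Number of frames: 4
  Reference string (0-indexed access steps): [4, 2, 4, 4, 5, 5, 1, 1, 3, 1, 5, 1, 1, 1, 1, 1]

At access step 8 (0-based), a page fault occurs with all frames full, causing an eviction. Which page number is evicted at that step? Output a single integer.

Answer: 2

Derivation:
Step 0: ref 4 -> FAULT, frames=[4,-,-,-]
Step 1: ref 2 -> FAULT, frames=[4,2,-,-]
Step 2: ref 4 -> HIT, frames=[4,2,-,-]
Step 3: ref 4 -> HIT, frames=[4,2,-,-]
Step 4: ref 5 -> FAULT, frames=[4,2,5,-]
Step 5: ref 5 -> HIT, frames=[4,2,5,-]
Step 6: ref 1 -> FAULT, frames=[4,2,5,1]
Step 7: ref 1 -> HIT, frames=[4,2,5,1]
Step 8: ref 3 -> FAULT, evict 2, frames=[4,3,5,1]
At step 8: evicted page 2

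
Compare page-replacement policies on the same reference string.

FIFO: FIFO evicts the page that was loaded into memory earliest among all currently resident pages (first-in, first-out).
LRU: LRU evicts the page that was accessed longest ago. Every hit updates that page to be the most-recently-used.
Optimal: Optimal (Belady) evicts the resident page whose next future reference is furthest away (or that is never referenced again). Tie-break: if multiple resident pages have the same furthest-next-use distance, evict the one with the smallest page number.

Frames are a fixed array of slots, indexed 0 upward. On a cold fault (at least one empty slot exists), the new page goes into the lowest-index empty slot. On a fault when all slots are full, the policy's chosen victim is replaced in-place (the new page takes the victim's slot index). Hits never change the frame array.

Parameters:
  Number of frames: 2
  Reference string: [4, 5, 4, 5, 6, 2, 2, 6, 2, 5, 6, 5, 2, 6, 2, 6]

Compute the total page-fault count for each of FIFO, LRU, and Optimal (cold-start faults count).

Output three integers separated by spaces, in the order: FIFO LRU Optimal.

--- FIFO ---
  step 0: ref 4 -> FAULT, frames=[4,-] (faults so far: 1)
  step 1: ref 5 -> FAULT, frames=[4,5] (faults so far: 2)
  step 2: ref 4 -> HIT, frames=[4,5] (faults so far: 2)
  step 3: ref 5 -> HIT, frames=[4,5] (faults so far: 2)
  step 4: ref 6 -> FAULT, evict 4, frames=[6,5] (faults so far: 3)
  step 5: ref 2 -> FAULT, evict 5, frames=[6,2] (faults so far: 4)
  step 6: ref 2 -> HIT, frames=[6,2] (faults so far: 4)
  step 7: ref 6 -> HIT, frames=[6,2] (faults so far: 4)
  step 8: ref 2 -> HIT, frames=[6,2] (faults so far: 4)
  step 9: ref 5 -> FAULT, evict 6, frames=[5,2] (faults so far: 5)
  step 10: ref 6 -> FAULT, evict 2, frames=[5,6] (faults so far: 6)
  step 11: ref 5 -> HIT, frames=[5,6] (faults so far: 6)
  step 12: ref 2 -> FAULT, evict 5, frames=[2,6] (faults so far: 7)
  step 13: ref 6 -> HIT, frames=[2,6] (faults so far: 7)
  step 14: ref 2 -> HIT, frames=[2,6] (faults so far: 7)
  step 15: ref 6 -> HIT, frames=[2,6] (faults so far: 7)
  FIFO total faults: 7
--- LRU ---
  step 0: ref 4 -> FAULT, frames=[4,-] (faults so far: 1)
  step 1: ref 5 -> FAULT, frames=[4,5] (faults so far: 2)
  step 2: ref 4 -> HIT, frames=[4,5] (faults so far: 2)
  step 3: ref 5 -> HIT, frames=[4,5] (faults so far: 2)
  step 4: ref 6 -> FAULT, evict 4, frames=[6,5] (faults so far: 3)
  step 5: ref 2 -> FAULT, evict 5, frames=[6,2] (faults so far: 4)
  step 6: ref 2 -> HIT, frames=[6,2] (faults so far: 4)
  step 7: ref 6 -> HIT, frames=[6,2] (faults so far: 4)
  step 8: ref 2 -> HIT, frames=[6,2] (faults so far: 4)
  step 9: ref 5 -> FAULT, evict 6, frames=[5,2] (faults so far: 5)
  step 10: ref 6 -> FAULT, evict 2, frames=[5,6] (faults so far: 6)
  step 11: ref 5 -> HIT, frames=[5,6] (faults so far: 6)
  step 12: ref 2 -> FAULT, evict 6, frames=[5,2] (faults so far: 7)
  step 13: ref 6 -> FAULT, evict 5, frames=[6,2] (faults so far: 8)
  step 14: ref 2 -> HIT, frames=[6,2] (faults so far: 8)
  step 15: ref 6 -> HIT, frames=[6,2] (faults so far: 8)
  LRU total faults: 8
--- Optimal ---
  step 0: ref 4 -> FAULT, frames=[4,-] (faults so far: 1)
  step 1: ref 5 -> FAULT, frames=[4,5] (faults so far: 2)
  step 2: ref 4 -> HIT, frames=[4,5] (faults so far: 2)
  step 3: ref 5 -> HIT, frames=[4,5] (faults so far: 2)
  step 4: ref 6 -> FAULT, evict 4, frames=[6,5] (faults so far: 3)
  step 5: ref 2 -> FAULT, evict 5, frames=[6,2] (faults so far: 4)
  step 6: ref 2 -> HIT, frames=[6,2] (faults so far: 4)
  step 7: ref 6 -> HIT, frames=[6,2] (faults so far: 4)
  step 8: ref 2 -> HIT, frames=[6,2] (faults so far: 4)
  step 9: ref 5 -> FAULT, evict 2, frames=[6,5] (faults so far: 5)
  step 10: ref 6 -> HIT, frames=[6,5] (faults so far: 5)
  step 11: ref 5 -> HIT, frames=[6,5] (faults so far: 5)
  step 12: ref 2 -> FAULT, evict 5, frames=[6,2] (faults so far: 6)
  step 13: ref 6 -> HIT, frames=[6,2] (faults so far: 6)
  step 14: ref 2 -> HIT, frames=[6,2] (faults so far: 6)
  step 15: ref 6 -> HIT, frames=[6,2] (faults so far: 6)
  Optimal total faults: 6

Answer: 7 8 6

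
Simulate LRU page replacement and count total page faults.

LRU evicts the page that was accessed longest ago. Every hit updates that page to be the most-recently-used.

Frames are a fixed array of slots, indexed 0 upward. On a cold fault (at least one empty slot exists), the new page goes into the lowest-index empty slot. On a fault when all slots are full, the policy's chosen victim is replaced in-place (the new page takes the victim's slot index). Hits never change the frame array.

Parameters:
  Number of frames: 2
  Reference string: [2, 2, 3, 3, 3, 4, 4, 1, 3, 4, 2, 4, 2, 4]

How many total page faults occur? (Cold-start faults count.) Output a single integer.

Answer: 7

Derivation:
Step 0: ref 2 → FAULT, frames=[2,-]
Step 1: ref 2 → HIT, frames=[2,-]
Step 2: ref 3 → FAULT, frames=[2,3]
Step 3: ref 3 → HIT, frames=[2,3]
Step 4: ref 3 → HIT, frames=[2,3]
Step 5: ref 4 → FAULT (evict 2), frames=[4,3]
Step 6: ref 4 → HIT, frames=[4,3]
Step 7: ref 1 → FAULT (evict 3), frames=[4,1]
Step 8: ref 3 → FAULT (evict 4), frames=[3,1]
Step 9: ref 4 → FAULT (evict 1), frames=[3,4]
Step 10: ref 2 → FAULT (evict 3), frames=[2,4]
Step 11: ref 4 → HIT, frames=[2,4]
Step 12: ref 2 → HIT, frames=[2,4]
Step 13: ref 4 → HIT, frames=[2,4]
Total faults: 7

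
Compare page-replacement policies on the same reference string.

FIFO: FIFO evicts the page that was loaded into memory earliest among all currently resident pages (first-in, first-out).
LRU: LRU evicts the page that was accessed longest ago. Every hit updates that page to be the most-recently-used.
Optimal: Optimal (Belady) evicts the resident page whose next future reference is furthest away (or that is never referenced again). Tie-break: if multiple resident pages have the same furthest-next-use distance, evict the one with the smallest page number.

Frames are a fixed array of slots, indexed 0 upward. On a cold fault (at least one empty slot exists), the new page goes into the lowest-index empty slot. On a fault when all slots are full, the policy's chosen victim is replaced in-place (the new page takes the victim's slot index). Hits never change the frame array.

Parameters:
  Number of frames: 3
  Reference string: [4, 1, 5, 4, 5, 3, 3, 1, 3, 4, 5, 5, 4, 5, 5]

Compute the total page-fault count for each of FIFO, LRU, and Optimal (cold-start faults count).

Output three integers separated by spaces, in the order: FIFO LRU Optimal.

--- FIFO ---
  step 0: ref 4 -> FAULT, frames=[4,-,-] (faults so far: 1)
  step 1: ref 1 -> FAULT, frames=[4,1,-] (faults so far: 2)
  step 2: ref 5 -> FAULT, frames=[4,1,5] (faults so far: 3)
  step 3: ref 4 -> HIT, frames=[4,1,5] (faults so far: 3)
  step 4: ref 5 -> HIT, frames=[4,1,5] (faults so far: 3)
  step 5: ref 3 -> FAULT, evict 4, frames=[3,1,5] (faults so far: 4)
  step 6: ref 3 -> HIT, frames=[3,1,5] (faults so far: 4)
  step 7: ref 1 -> HIT, frames=[3,1,5] (faults so far: 4)
  step 8: ref 3 -> HIT, frames=[3,1,5] (faults so far: 4)
  step 9: ref 4 -> FAULT, evict 1, frames=[3,4,5] (faults so far: 5)
  step 10: ref 5 -> HIT, frames=[3,4,5] (faults so far: 5)
  step 11: ref 5 -> HIT, frames=[3,4,5] (faults so far: 5)
  step 12: ref 4 -> HIT, frames=[3,4,5] (faults so far: 5)
  step 13: ref 5 -> HIT, frames=[3,4,5] (faults so far: 5)
  step 14: ref 5 -> HIT, frames=[3,4,5] (faults so far: 5)
  FIFO total faults: 5
--- LRU ---
  step 0: ref 4 -> FAULT, frames=[4,-,-] (faults so far: 1)
  step 1: ref 1 -> FAULT, frames=[4,1,-] (faults so far: 2)
  step 2: ref 5 -> FAULT, frames=[4,1,5] (faults so far: 3)
  step 3: ref 4 -> HIT, frames=[4,1,5] (faults so far: 3)
  step 4: ref 5 -> HIT, frames=[4,1,5] (faults so far: 3)
  step 5: ref 3 -> FAULT, evict 1, frames=[4,3,5] (faults so far: 4)
  step 6: ref 3 -> HIT, frames=[4,3,5] (faults so far: 4)
  step 7: ref 1 -> FAULT, evict 4, frames=[1,3,5] (faults so far: 5)
  step 8: ref 3 -> HIT, frames=[1,3,5] (faults so far: 5)
  step 9: ref 4 -> FAULT, evict 5, frames=[1,3,4] (faults so far: 6)
  step 10: ref 5 -> FAULT, evict 1, frames=[5,3,4] (faults so far: 7)
  step 11: ref 5 -> HIT, frames=[5,3,4] (faults so far: 7)
  step 12: ref 4 -> HIT, frames=[5,3,4] (faults so far: 7)
  step 13: ref 5 -> HIT, frames=[5,3,4] (faults so far: 7)
  step 14: ref 5 -> HIT, frames=[5,3,4] (faults so far: 7)
  LRU total faults: 7
--- Optimal ---
  step 0: ref 4 -> FAULT, frames=[4,-,-] (faults so far: 1)
  step 1: ref 1 -> FAULT, frames=[4,1,-] (faults so far: 2)
  step 2: ref 5 -> FAULT, frames=[4,1,5] (faults so far: 3)
  step 3: ref 4 -> HIT, frames=[4,1,5] (faults so far: 3)
  step 4: ref 5 -> HIT, frames=[4,1,5] (faults so far: 3)
  step 5: ref 3 -> FAULT, evict 5, frames=[4,1,3] (faults so far: 4)
  step 6: ref 3 -> HIT, frames=[4,1,3] (faults so far: 4)
  step 7: ref 1 -> HIT, frames=[4,1,3] (faults so far: 4)
  step 8: ref 3 -> HIT, frames=[4,1,3] (faults so far: 4)
  step 9: ref 4 -> HIT, frames=[4,1,3] (faults so far: 4)
  step 10: ref 5 -> FAULT, evict 1, frames=[4,5,3] (faults so far: 5)
  step 11: ref 5 -> HIT, frames=[4,5,3] (faults so far: 5)
  step 12: ref 4 -> HIT, frames=[4,5,3] (faults so far: 5)
  step 13: ref 5 -> HIT, frames=[4,5,3] (faults so far: 5)
  step 14: ref 5 -> HIT, frames=[4,5,3] (faults so far: 5)
  Optimal total faults: 5

Answer: 5 7 5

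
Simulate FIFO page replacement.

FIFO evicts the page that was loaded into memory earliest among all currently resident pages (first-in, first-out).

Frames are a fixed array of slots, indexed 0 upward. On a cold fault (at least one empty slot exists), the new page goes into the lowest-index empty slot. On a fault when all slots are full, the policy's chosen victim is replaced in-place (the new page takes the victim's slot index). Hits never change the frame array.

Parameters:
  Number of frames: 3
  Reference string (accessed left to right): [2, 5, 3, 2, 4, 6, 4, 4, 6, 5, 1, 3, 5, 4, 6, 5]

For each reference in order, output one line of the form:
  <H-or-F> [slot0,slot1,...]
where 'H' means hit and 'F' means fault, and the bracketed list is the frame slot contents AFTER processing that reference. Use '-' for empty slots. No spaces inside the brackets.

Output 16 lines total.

F [2,-,-]
F [2,5,-]
F [2,5,3]
H [2,5,3]
F [4,5,3]
F [4,6,3]
H [4,6,3]
H [4,6,3]
H [4,6,3]
F [4,6,5]
F [1,6,5]
F [1,3,5]
H [1,3,5]
F [1,3,4]
F [6,3,4]
F [6,5,4]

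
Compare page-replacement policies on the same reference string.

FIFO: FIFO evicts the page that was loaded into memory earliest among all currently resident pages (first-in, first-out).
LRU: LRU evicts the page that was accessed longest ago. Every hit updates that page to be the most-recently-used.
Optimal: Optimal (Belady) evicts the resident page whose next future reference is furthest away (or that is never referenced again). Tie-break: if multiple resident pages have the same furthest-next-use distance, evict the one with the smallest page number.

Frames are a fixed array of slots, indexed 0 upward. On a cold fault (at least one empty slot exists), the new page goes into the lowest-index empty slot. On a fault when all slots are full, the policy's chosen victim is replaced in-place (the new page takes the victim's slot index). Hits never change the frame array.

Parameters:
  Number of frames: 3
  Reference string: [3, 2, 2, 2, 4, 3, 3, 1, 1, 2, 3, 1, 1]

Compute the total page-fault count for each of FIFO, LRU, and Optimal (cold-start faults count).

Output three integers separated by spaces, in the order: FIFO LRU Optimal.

Answer: 5 5 4

Derivation:
--- FIFO ---
  step 0: ref 3 -> FAULT, frames=[3,-,-] (faults so far: 1)
  step 1: ref 2 -> FAULT, frames=[3,2,-] (faults so far: 2)
  step 2: ref 2 -> HIT, frames=[3,2,-] (faults so far: 2)
  step 3: ref 2 -> HIT, frames=[3,2,-] (faults so far: 2)
  step 4: ref 4 -> FAULT, frames=[3,2,4] (faults so far: 3)
  step 5: ref 3 -> HIT, frames=[3,2,4] (faults so far: 3)
  step 6: ref 3 -> HIT, frames=[3,2,4] (faults so far: 3)
  step 7: ref 1 -> FAULT, evict 3, frames=[1,2,4] (faults so far: 4)
  step 8: ref 1 -> HIT, frames=[1,2,4] (faults so far: 4)
  step 9: ref 2 -> HIT, frames=[1,2,4] (faults so far: 4)
  step 10: ref 3 -> FAULT, evict 2, frames=[1,3,4] (faults so far: 5)
  step 11: ref 1 -> HIT, frames=[1,3,4] (faults so far: 5)
  step 12: ref 1 -> HIT, frames=[1,3,4] (faults so far: 5)
  FIFO total faults: 5
--- LRU ---
  step 0: ref 3 -> FAULT, frames=[3,-,-] (faults so far: 1)
  step 1: ref 2 -> FAULT, frames=[3,2,-] (faults so far: 2)
  step 2: ref 2 -> HIT, frames=[3,2,-] (faults so far: 2)
  step 3: ref 2 -> HIT, frames=[3,2,-] (faults so far: 2)
  step 4: ref 4 -> FAULT, frames=[3,2,4] (faults so far: 3)
  step 5: ref 3 -> HIT, frames=[3,2,4] (faults so far: 3)
  step 6: ref 3 -> HIT, frames=[3,2,4] (faults so far: 3)
  step 7: ref 1 -> FAULT, evict 2, frames=[3,1,4] (faults so far: 4)
  step 8: ref 1 -> HIT, frames=[3,1,4] (faults so far: 4)
  step 9: ref 2 -> FAULT, evict 4, frames=[3,1,2] (faults so far: 5)
  step 10: ref 3 -> HIT, frames=[3,1,2] (faults so far: 5)
  step 11: ref 1 -> HIT, frames=[3,1,2] (faults so far: 5)
  step 12: ref 1 -> HIT, frames=[3,1,2] (faults so far: 5)
  LRU total faults: 5
--- Optimal ---
  step 0: ref 3 -> FAULT, frames=[3,-,-] (faults so far: 1)
  step 1: ref 2 -> FAULT, frames=[3,2,-] (faults so far: 2)
  step 2: ref 2 -> HIT, frames=[3,2,-] (faults so far: 2)
  step 3: ref 2 -> HIT, frames=[3,2,-] (faults so far: 2)
  step 4: ref 4 -> FAULT, frames=[3,2,4] (faults so far: 3)
  step 5: ref 3 -> HIT, frames=[3,2,4] (faults so far: 3)
  step 6: ref 3 -> HIT, frames=[3,2,4] (faults so far: 3)
  step 7: ref 1 -> FAULT, evict 4, frames=[3,2,1] (faults so far: 4)
  step 8: ref 1 -> HIT, frames=[3,2,1] (faults so far: 4)
  step 9: ref 2 -> HIT, frames=[3,2,1] (faults so far: 4)
  step 10: ref 3 -> HIT, frames=[3,2,1] (faults so far: 4)
  step 11: ref 1 -> HIT, frames=[3,2,1] (faults so far: 4)
  step 12: ref 1 -> HIT, frames=[3,2,1] (faults so far: 4)
  Optimal total faults: 4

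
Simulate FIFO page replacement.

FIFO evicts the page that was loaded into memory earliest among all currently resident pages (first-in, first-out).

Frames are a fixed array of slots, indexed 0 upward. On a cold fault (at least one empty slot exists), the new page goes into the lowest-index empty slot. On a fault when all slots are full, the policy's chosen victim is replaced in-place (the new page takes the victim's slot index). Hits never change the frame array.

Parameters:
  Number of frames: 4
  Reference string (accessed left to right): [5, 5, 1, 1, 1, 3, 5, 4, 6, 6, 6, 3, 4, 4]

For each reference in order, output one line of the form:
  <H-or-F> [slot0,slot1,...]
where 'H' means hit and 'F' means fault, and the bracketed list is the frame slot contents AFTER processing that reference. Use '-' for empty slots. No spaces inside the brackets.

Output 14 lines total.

F [5,-,-,-]
H [5,-,-,-]
F [5,1,-,-]
H [5,1,-,-]
H [5,1,-,-]
F [5,1,3,-]
H [5,1,3,-]
F [5,1,3,4]
F [6,1,3,4]
H [6,1,3,4]
H [6,1,3,4]
H [6,1,3,4]
H [6,1,3,4]
H [6,1,3,4]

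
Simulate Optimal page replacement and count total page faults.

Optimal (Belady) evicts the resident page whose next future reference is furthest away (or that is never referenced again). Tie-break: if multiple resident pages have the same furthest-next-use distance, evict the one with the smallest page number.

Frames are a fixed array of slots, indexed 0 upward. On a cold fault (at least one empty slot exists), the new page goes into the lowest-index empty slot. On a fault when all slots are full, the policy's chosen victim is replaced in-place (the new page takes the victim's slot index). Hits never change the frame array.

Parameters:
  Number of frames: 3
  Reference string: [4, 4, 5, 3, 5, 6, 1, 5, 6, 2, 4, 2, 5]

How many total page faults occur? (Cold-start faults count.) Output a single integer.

Answer: 7

Derivation:
Step 0: ref 4 → FAULT, frames=[4,-,-]
Step 1: ref 4 → HIT, frames=[4,-,-]
Step 2: ref 5 → FAULT, frames=[4,5,-]
Step 3: ref 3 → FAULT, frames=[4,5,3]
Step 4: ref 5 → HIT, frames=[4,5,3]
Step 5: ref 6 → FAULT (evict 3), frames=[4,5,6]
Step 6: ref 1 → FAULT (evict 4), frames=[1,5,6]
Step 7: ref 5 → HIT, frames=[1,5,6]
Step 8: ref 6 → HIT, frames=[1,5,6]
Step 9: ref 2 → FAULT (evict 1), frames=[2,5,6]
Step 10: ref 4 → FAULT (evict 6), frames=[2,5,4]
Step 11: ref 2 → HIT, frames=[2,5,4]
Step 12: ref 5 → HIT, frames=[2,5,4]
Total faults: 7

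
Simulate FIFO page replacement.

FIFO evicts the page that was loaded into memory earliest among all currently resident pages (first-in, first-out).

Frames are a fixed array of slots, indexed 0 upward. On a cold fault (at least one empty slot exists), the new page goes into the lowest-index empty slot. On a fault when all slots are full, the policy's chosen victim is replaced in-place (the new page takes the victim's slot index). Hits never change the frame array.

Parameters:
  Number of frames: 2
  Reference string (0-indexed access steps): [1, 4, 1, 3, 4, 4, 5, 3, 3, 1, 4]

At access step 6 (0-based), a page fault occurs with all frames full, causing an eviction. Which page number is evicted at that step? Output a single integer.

Answer: 4

Derivation:
Step 0: ref 1 -> FAULT, frames=[1,-]
Step 1: ref 4 -> FAULT, frames=[1,4]
Step 2: ref 1 -> HIT, frames=[1,4]
Step 3: ref 3 -> FAULT, evict 1, frames=[3,4]
Step 4: ref 4 -> HIT, frames=[3,4]
Step 5: ref 4 -> HIT, frames=[3,4]
Step 6: ref 5 -> FAULT, evict 4, frames=[3,5]
At step 6: evicted page 4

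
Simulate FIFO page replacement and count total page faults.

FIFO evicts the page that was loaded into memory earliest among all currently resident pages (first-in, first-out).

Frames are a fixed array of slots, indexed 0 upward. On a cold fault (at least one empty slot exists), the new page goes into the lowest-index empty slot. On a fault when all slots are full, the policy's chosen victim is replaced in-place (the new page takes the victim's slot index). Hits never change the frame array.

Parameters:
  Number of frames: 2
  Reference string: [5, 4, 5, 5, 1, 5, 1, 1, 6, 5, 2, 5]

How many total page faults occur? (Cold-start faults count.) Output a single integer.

Step 0: ref 5 → FAULT, frames=[5,-]
Step 1: ref 4 → FAULT, frames=[5,4]
Step 2: ref 5 → HIT, frames=[5,4]
Step 3: ref 5 → HIT, frames=[5,4]
Step 4: ref 1 → FAULT (evict 5), frames=[1,4]
Step 5: ref 5 → FAULT (evict 4), frames=[1,5]
Step 6: ref 1 → HIT, frames=[1,5]
Step 7: ref 1 → HIT, frames=[1,5]
Step 8: ref 6 → FAULT (evict 1), frames=[6,5]
Step 9: ref 5 → HIT, frames=[6,5]
Step 10: ref 2 → FAULT (evict 5), frames=[6,2]
Step 11: ref 5 → FAULT (evict 6), frames=[5,2]
Total faults: 7

Answer: 7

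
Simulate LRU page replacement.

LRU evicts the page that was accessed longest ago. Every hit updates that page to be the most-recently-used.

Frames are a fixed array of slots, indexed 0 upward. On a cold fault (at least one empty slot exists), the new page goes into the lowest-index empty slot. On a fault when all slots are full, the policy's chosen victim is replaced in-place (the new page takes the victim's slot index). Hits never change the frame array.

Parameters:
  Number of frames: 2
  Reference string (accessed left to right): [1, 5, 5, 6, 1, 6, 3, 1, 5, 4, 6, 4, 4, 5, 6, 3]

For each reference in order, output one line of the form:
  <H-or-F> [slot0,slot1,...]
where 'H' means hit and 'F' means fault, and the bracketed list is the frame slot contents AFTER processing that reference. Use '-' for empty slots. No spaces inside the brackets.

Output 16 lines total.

F [1,-]
F [1,5]
H [1,5]
F [6,5]
F [6,1]
H [6,1]
F [6,3]
F [1,3]
F [1,5]
F [4,5]
F [4,6]
H [4,6]
H [4,6]
F [4,5]
F [6,5]
F [6,3]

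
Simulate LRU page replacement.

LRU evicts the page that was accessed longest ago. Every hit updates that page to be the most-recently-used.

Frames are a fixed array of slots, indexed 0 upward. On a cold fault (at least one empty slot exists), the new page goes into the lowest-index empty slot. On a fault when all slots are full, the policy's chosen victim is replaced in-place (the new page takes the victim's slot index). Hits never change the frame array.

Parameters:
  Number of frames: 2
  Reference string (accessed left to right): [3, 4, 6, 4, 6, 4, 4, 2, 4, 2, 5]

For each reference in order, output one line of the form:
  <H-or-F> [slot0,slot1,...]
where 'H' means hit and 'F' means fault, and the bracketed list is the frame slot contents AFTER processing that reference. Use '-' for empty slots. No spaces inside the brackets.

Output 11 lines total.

F [3,-]
F [3,4]
F [6,4]
H [6,4]
H [6,4]
H [6,4]
H [6,4]
F [2,4]
H [2,4]
H [2,4]
F [2,5]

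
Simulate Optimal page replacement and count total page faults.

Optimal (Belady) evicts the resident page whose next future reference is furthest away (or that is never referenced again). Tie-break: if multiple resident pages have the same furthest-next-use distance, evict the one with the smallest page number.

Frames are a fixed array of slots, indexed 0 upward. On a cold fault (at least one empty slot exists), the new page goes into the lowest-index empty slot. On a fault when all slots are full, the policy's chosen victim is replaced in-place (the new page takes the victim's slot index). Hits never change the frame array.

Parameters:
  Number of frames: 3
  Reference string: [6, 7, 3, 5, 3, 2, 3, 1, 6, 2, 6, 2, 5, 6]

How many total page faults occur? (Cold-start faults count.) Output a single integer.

Answer: 7

Derivation:
Step 0: ref 6 → FAULT, frames=[6,-,-]
Step 1: ref 7 → FAULT, frames=[6,7,-]
Step 2: ref 3 → FAULT, frames=[6,7,3]
Step 3: ref 5 → FAULT (evict 7), frames=[6,5,3]
Step 4: ref 3 → HIT, frames=[6,5,3]
Step 5: ref 2 → FAULT (evict 5), frames=[6,2,3]
Step 6: ref 3 → HIT, frames=[6,2,3]
Step 7: ref 1 → FAULT (evict 3), frames=[6,2,1]
Step 8: ref 6 → HIT, frames=[6,2,1]
Step 9: ref 2 → HIT, frames=[6,2,1]
Step 10: ref 6 → HIT, frames=[6,2,1]
Step 11: ref 2 → HIT, frames=[6,2,1]
Step 12: ref 5 → FAULT (evict 1), frames=[6,2,5]
Step 13: ref 6 → HIT, frames=[6,2,5]
Total faults: 7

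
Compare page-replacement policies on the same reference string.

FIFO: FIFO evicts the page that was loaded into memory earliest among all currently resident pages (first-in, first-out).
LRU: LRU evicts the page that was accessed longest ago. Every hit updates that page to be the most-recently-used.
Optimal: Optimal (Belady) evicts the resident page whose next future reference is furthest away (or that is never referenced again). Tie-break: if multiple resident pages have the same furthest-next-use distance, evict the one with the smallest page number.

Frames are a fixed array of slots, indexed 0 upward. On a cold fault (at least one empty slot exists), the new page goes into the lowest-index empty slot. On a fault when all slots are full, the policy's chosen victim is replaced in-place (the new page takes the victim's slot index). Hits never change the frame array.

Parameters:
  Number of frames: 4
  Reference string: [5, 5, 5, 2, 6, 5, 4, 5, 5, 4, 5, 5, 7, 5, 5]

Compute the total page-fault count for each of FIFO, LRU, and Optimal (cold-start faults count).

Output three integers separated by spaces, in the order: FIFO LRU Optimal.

--- FIFO ---
  step 0: ref 5 -> FAULT, frames=[5,-,-,-] (faults so far: 1)
  step 1: ref 5 -> HIT, frames=[5,-,-,-] (faults so far: 1)
  step 2: ref 5 -> HIT, frames=[5,-,-,-] (faults so far: 1)
  step 3: ref 2 -> FAULT, frames=[5,2,-,-] (faults so far: 2)
  step 4: ref 6 -> FAULT, frames=[5,2,6,-] (faults so far: 3)
  step 5: ref 5 -> HIT, frames=[5,2,6,-] (faults so far: 3)
  step 6: ref 4 -> FAULT, frames=[5,2,6,4] (faults so far: 4)
  step 7: ref 5 -> HIT, frames=[5,2,6,4] (faults so far: 4)
  step 8: ref 5 -> HIT, frames=[5,2,6,4] (faults so far: 4)
  step 9: ref 4 -> HIT, frames=[5,2,6,4] (faults so far: 4)
  step 10: ref 5 -> HIT, frames=[5,2,6,4] (faults so far: 4)
  step 11: ref 5 -> HIT, frames=[5,2,6,4] (faults so far: 4)
  step 12: ref 7 -> FAULT, evict 5, frames=[7,2,6,4] (faults so far: 5)
  step 13: ref 5 -> FAULT, evict 2, frames=[7,5,6,4] (faults so far: 6)
  step 14: ref 5 -> HIT, frames=[7,5,6,4] (faults so far: 6)
  FIFO total faults: 6
--- LRU ---
  step 0: ref 5 -> FAULT, frames=[5,-,-,-] (faults so far: 1)
  step 1: ref 5 -> HIT, frames=[5,-,-,-] (faults so far: 1)
  step 2: ref 5 -> HIT, frames=[5,-,-,-] (faults so far: 1)
  step 3: ref 2 -> FAULT, frames=[5,2,-,-] (faults so far: 2)
  step 4: ref 6 -> FAULT, frames=[5,2,6,-] (faults so far: 3)
  step 5: ref 5 -> HIT, frames=[5,2,6,-] (faults so far: 3)
  step 6: ref 4 -> FAULT, frames=[5,2,6,4] (faults so far: 4)
  step 7: ref 5 -> HIT, frames=[5,2,6,4] (faults so far: 4)
  step 8: ref 5 -> HIT, frames=[5,2,6,4] (faults so far: 4)
  step 9: ref 4 -> HIT, frames=[5,2,6,4] (faults so far: 4)
  step 10: ref 5 -> HIT, frames=[5,2,6,4] (faults so far: 4)
  step 11: ref 5 -> HIT, frames=[5,2,6,4] (faults so far: 4)
  step 12: ref 7 -> FAULT, evict 2, frames=[5,7,6,4] (faults so far: 5)
  step 13: ref 5 -> HIT, frames=[5,7,6,4] (faults so far: 5)
  step 14: ref 5 -> HIT, frames=[5,7,6,4] (faults so far: 5)
  LRU total faults: 5
--- Optimal ---
  step 0: ref 5 -> FAULT, frames=[5,-,-,-] (faults so far: 1)
  step 1: ref 5 -> HIT, frames=[5,-,-,-] (faults so far: 1)
  step 2: ref 5 -> HIT, frames=[5,-,-,-] (faults so far: 1)
  step 3: ref 2 -> FAULT, frames=[5,2,-,-] (faults so far: 2)
  step 4: ref 6 -> FAULT, frames=[5,2,6,-] (faults so far: 3)
  step 5: ref 5 -> HIT, frames=[5,2,6,-] (faults so far: 3)
  step 6: ref 4 -> FAULT, frames=[5,2,6,4] (faults so far: 4)
  step 7: ref 5 -> HIT, frames=[5,2,6,4] (faults so far: 4)
  step 8: ref 5 -> HIT, frames=[5,2,6,4] (faults so far: 4)
  step 9: ref 4 -> HIT, frames=[5,2,6,4] (faults so far: 4)
  step 10: ref 5 -> HIT, frames=[5,2,6,4] (faults so far: 4)
  step 11: ref 5 -> HIT, frames=[5,2,6,4] (faults so far: 4)
  step 12: ref 7 -> FAULT, evict 2, frames=[5,7,6,4] (faults so far: 5)
  step 13: ref 5 -> HIT, frames=[5,7,6,4] (faults so far: 5)
  step 14: ref 5 -> HIT, frames=[5,7,6,4] (faults so far: 5)
  Optimal total faults: 5

Answer: 6 5 5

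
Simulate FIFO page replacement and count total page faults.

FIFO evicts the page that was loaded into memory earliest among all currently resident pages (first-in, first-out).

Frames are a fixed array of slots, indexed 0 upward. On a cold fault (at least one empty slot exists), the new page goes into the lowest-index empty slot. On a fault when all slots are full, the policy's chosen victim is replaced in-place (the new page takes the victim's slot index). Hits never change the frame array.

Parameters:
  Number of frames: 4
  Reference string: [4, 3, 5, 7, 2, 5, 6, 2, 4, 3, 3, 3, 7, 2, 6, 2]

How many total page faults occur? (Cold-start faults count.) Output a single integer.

Answer: 11

Derivation:
Step 0: ref 4 → FAULT, frames=[4,-,-,-]
Step 1: ref 3 → FAULT, frames=[4,3,-,-]
Step 2: ref 5 → FAULT, frames=[4,3,5,-]
Step 3: ref 7 → FAULT, frames=[4,3,5,7]
Step 4: ref 2 → FAULT (evict 4), frames=[2,3,5,7]
Step 5: ref 5 → HIT, frames=[2,3,5,7]
Step 6: ref 6 → FAULT (evict 3), frames=[2,6,5,7]
Step 7: ref 2 → HIT, frames=[2,6,5,7]
Step 8: ref 4 → FAULT (evict 5), frames=[2,6,4,7]
Step 9: ref 3 → FAULT (evict 7), frames=[2,6,4,3]
Step 10: ref 3 → HIT, frames=[2,6,4,3]
Step 11: ref 3 → HIT, frames=[2,6,4,3]
Step 12: ref 7 → FAULT (evict 2), frames=[7,6,4,3]
Step 13: ref 2 → FAULT (evict 6), frames=[7,2,4,3]
Step 14: ref 6 → FAULT (evict 4), frames=[7,2,6,3]
Step 15: ref 2 → HIT, frames=[7,2,6,3]
Total faults: 11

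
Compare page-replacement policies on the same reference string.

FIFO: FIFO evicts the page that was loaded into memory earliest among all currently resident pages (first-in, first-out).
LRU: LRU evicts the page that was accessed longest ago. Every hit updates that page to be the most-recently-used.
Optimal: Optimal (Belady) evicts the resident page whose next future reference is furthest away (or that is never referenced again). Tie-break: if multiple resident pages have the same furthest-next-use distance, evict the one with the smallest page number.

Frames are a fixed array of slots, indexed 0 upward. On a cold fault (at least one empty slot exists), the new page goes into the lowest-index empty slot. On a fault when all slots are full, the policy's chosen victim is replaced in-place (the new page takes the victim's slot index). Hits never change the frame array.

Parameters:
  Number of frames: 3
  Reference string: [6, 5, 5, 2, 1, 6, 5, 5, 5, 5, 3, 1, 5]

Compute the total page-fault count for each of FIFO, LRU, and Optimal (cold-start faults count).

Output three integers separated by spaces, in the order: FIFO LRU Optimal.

Answer: 8 8 5

Derivation:
--- FIFO ---
  step 0: ref 6 -> FAULT, frames=[6,-,-] (faults so far: 1)
  step 1: ref 5 -> FAULT, frames=[6,5,-] (faults so far: 2)
  step 2: ref 5 -> HIT, frames=[6,5,-] (faults so far: 2)
  step 3: ref 2 -> FAULT, frames=[6,5,2] (faults so far: 3)
  step 4: ref 1 -> FAULT, evict 6, frames=[1,5,2] (faults so far: 4)
  step 5: ref 6 -> FAULT, evict 5, frames=[1,6,2] (faults so far: 5)
  step 6: ref 5 -> FAULT, evict 2, frames=[1,6,5] (faults so far: 6)
  step 7: ref 5 -> HIT, frames=[1,6,5] (faults so far: 6)
  step 8: ref 5 -> HIT, frames=[1,6,5] (faults so far: 6)
  step 9: ref 5 -> HIT, frames=[1,6,5] (faults so far: 6)
  step 10: ref 3 -> FAULT, evict 1, frames=[3,6,5] (faults so far: 7)
  step 11: ref 1 -> FAULT, evict 6, frames=[3,1,5] (faults so far: 8)
  step 12: ref 5 -> HIT, frames=[3,1,5] (faults so far: 8)
  FIFO total faults: 8
--- LRU ---
  step 0: ref 6 -> FAULT, frames=[6,-,-] (faults so far: 1)
  step 1: ref 5 -> FAULT, frames=[6,5,-] (faults so far: 2)
  step 2: ref 5 -> HIT, frames=[6,5,-] (faults so far: 2)
  step 3: ref 2 -> FAULT, frames=[6,5,2] (faults so far: 3)
  step 4: ref 1 -> FAULT, evict 6, frames=[1,5,2] (faults so far: 4)
  step 5: ref 6 -> FAULT, evict 5, frames=[1,6,2] (faults so far: 5)
  step 6: ref 5 -> FAULT, evict 2, frames=[1,6,5] (faults so far: 6)
  step 7: ref 5 -> HIT, frames=[1,6,5] (faults so far: 6)
  step 8: ref 5 -> HIT, frames=[1,6,5] (faults so far: 6)
  step 9: ref 5 -> HIT, frames=[1,6,5] (faults so far: 6)
  step 10: ref 3 -> FAULT, evict 1, frames=[3,6,5] (faults so far: 7)
  step 11: ref 1 -> FAULT, evict 6, frames=[3,1,5] (faults so far: 8)
  step 12: ref 5 -> HIT, frames=[3,1,5] (faults so far: 8)
  LRU total faults: 8
--- Optimal ---
  step 0: ref 6 -> FAULT, frames=[6,-,-] (faults so far: 1)
  step 1: ref 5 -> FAULT, frames=[6,5,-] (faults so far: 2)
  step 2: ref 5 -> HIT, frames=[6,5,-] (faults so far: 2)
  step 3: ref 2 -> FAULT, frames=[6,5,2] (faults so far: 3)
  step 4: ref 1 -> FAULT, evict 2, frames=[6,5,1] (faults so far: 4)
  step 5: ref 6 -> HIT, frames=[6,5,1] (faults so far: 4)
  step 6: ref 5 -> HIT, frames=[6,5,1] (faults so far: 4)
  step 7: ref 5 -> HIT, frames=[6,5,1] (faults so far: 4)
  step 8: ref 5 -> HIT, frames=[6,5,1] (faults so far: 4)
  step 9: ref 5 -> HIT, frames=[6,5,1] (faults so far: 4)
  step 10: ref 3 -> FAULT, evict 6, frames=[3,5,1] (faults so far: 5)
  step 11: ref 1 -> HIT, frames=[3,5,1] (faults so far: 5)
  step 12: ref 5 -> HIT, frames=[3,5,1] (faults so far: 5)
  Optimal total faults: 5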